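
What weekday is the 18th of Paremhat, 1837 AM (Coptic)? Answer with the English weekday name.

In the Gregorian calendar this is 28 March 2121 (JDN 2495826).
2495826 ≡ 4 (mod 7); counting from Monday = 0 gives Friday.

Friday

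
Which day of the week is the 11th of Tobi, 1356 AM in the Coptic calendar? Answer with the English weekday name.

In the Gregorian calendar this is 17 January 1640 (JDN 2320074).
Since JDN mod 7 = 1 (0 = Monday), the day is Tuesday.

Tuesday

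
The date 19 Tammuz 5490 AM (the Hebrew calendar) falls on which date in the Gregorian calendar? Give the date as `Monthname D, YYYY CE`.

Julian Day Number of the source date = 2353114.
Converting JDN 2353114 to the Gregorian calendar gives 4 July 1730 CE.

July 4, 1730 CE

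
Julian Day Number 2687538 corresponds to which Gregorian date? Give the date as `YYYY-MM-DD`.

2646-02-16

Counting from JDN 2299161 = 15 Oct 1582 gives an offset of 388377 days.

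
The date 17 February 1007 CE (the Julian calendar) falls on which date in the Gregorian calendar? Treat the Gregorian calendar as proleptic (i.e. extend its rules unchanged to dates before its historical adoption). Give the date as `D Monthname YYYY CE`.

23 February 1007 CE

For dates in this range the Gregorian date is 6 days ahead of the Julian.
17 February 1007 Julian + 6 days → 23 February 1007 Gregorian.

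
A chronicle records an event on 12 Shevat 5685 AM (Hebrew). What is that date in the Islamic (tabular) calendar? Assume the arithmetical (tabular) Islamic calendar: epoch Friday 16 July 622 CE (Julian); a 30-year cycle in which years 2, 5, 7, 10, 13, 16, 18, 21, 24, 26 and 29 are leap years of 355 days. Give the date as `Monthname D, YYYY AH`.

Both dates share Julian Day Number 2424188; in the tabular Islamic calendar that is 12 Rajab 1343 AH.

Rajab 12, 1343 AH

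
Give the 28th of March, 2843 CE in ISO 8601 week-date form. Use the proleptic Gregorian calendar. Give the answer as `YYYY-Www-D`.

The weekday is Saturday (ISO weekday 6).
That Saturday belongs to ISO week 13 of ISO year 2843.

2843-W13-6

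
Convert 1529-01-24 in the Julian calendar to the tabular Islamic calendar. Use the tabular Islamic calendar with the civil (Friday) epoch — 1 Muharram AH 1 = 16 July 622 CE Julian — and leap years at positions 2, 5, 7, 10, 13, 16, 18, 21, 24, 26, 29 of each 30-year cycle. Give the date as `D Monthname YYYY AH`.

14 Jumada al-Awwal 935 AH

Both dates share Julian Day Number 2279549; in the tabular Islamic calendar that is 14 Jumada al-Awwal 935 AH.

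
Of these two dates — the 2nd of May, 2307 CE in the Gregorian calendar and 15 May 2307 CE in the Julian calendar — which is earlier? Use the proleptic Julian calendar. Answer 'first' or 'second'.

Converting both to JDN: 2563795 vs 2563824; the smaller is the first.

first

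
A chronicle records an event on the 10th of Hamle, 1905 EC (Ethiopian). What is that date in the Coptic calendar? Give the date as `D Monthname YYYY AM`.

The source date corresponds to 17 July 1913 in the Gregorian calendar (JDN 2419966).
That day falls on 10 Epip 1629 AM in the Coptic calendar.

10 Epip 1629 AM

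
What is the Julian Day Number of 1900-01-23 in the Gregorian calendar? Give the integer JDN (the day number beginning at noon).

2415043

JDN 2299161 is 15 October 1582 CE (Gregorian); the target day is +115882 days from there, so JDN = 2415043.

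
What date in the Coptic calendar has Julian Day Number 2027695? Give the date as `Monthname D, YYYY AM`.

Epip 18, 555 AM

JDN 2027695 is 16 July 839 in the proleptic Gregorian calendar.
In the Coptic calendar that day is Epip 18, 555 AM.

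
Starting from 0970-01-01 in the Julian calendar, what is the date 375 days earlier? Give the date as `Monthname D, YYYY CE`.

December 22, 968 CE

The starting date is JDN 2075351; 2075351 − 375 = 2074976.
JDN 2074976 corresponds to December 22, 968 CE.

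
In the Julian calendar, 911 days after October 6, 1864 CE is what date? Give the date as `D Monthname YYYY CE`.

Counting 911 days forward from JDN 2402163 reaches JDN 2403074, which is 5 April 1867 CE.

5 April 1867 CE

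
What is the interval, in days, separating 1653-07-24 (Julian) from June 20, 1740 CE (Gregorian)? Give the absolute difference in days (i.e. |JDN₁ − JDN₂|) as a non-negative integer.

JDN of the first date = 2325021.
JDN of the second date = 2356753.
|2356753 − 2325021| = 31732.

31732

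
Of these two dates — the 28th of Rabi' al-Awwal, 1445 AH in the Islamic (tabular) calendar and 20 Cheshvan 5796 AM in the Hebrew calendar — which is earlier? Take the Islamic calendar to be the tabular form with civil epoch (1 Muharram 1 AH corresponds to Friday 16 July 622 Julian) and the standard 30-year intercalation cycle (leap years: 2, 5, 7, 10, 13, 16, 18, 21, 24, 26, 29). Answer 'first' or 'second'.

First date → JDN 2460231; second date → JDN 2464654.
JDN 2460231 < JDN 2464654, so the first date is earlier.

first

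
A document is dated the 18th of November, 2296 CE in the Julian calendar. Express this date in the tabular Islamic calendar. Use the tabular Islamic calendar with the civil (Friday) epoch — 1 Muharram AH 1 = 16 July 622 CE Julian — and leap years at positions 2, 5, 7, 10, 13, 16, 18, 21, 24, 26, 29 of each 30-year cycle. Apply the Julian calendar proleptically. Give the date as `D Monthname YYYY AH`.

The source date corresponds to 3 December 2296 in the Gregorian calendar (JDN 2559994).
That day falls on 7 Shawwal 1726 AH in the tabular Islamic calendar.

7 Shawwal 1726 AH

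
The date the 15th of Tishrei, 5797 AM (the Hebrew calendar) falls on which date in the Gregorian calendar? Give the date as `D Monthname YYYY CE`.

Julian Day Number of the source date = 2464973.
Converting JDN 2464973 to the Gregorian calendar gives 6 October 2036 CE.

6 October 2036 CE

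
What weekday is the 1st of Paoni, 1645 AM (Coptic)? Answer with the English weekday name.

Equivalently 8 June 1929 Gregorian, JDN 2425771.
Since JDN mod 7 = 5 (0 = Monday), the day is Saturday.

Saturday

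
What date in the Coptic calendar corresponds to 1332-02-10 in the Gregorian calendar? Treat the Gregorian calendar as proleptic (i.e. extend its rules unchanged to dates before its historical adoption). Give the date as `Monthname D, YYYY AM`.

Julian Day Number of the source date = 2207603.
Converting JDN 2207603 to the Coptic calendar gives 7 Meshir 1048 AM.

Meshir 7, 1048 AM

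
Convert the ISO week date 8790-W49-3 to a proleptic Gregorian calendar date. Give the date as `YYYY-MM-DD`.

8790-12-05

ISO week 1 of 8790 is the week containing the first Thursday of 8790.
Week 49, day 3 (Wednesday) lands on 8790-12-05.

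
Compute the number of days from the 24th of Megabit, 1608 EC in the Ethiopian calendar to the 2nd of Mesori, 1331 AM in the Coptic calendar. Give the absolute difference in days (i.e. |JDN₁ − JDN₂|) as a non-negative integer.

238

First date → JDN 2311381; second date → JDN 2311143.
The interval is |2311381 − 2311143| = 238 days.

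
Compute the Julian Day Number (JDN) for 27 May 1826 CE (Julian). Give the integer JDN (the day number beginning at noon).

In the Gregorian calendar the same day is 8 June 1826.
JDN 2299161 is 15 October 1582 CE (Gregorian); the target day is +88990 days from there, so JDN = 2388151.

2388151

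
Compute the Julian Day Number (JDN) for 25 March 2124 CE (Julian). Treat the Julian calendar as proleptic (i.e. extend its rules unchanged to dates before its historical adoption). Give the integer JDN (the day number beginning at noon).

In the Gregorian calendar the same day is 8 April 2124.
JDN 2400001 is 17 November 1858 CE (Gregorian), MJD 0; the target day is +96932 days from there, so JDN = 2496933.

2496933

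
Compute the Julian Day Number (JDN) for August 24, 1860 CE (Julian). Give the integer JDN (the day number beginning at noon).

2400659

Equivalently 5 September 1860 (Gregorian).
JDN 2299161 is 15 October 1582 CE (Gregorian); the target day is +101498 days from there, so JDN = 2400659.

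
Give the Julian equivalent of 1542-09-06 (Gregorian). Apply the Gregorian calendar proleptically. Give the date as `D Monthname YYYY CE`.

At this point the Julian calendar is 10 days behind the Gregorian.
6 September 1542 Gregorian − 10 days → 27 August 1542 Julian.

27 August 1542 CE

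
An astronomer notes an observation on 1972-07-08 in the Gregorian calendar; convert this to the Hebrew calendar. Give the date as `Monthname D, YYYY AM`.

Both dates share Julian Day Number 2441507; in the Hebrew calendar that is 26 Tammuz 5732 AM.

Tammuz 26, 5732 AM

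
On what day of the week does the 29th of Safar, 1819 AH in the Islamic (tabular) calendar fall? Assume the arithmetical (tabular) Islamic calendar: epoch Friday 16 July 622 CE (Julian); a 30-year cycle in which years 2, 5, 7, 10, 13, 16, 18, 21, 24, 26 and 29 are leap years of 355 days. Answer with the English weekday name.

Monday

Equivalently 28 July 2386 Gregorian, JDN 2592737.
Since JDN mod 7 = 0 (0 = Monday), the day is Monday.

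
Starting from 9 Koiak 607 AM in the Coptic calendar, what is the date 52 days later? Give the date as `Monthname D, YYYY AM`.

The starting date is JDN 2046469; 2046469 + 52 = 2046521.
JDN 2046521 corresponds to Meshir 1, 607 AM.

Meshir 1, 607 AM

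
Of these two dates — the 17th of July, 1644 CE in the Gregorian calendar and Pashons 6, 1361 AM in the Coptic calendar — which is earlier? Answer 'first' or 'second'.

first

The two dates have Julian Day Numbers 2321717 and 2322015 respectively.
Since 2321717 < 2322015, the first date comes first.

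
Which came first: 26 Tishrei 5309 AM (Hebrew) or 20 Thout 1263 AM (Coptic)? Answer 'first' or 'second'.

second

Converting both to JDN: 2286736 vs 2285994; the smaller is the second.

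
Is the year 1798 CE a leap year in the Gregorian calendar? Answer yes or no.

1798 is not divisible by 4, so it is a common year.

no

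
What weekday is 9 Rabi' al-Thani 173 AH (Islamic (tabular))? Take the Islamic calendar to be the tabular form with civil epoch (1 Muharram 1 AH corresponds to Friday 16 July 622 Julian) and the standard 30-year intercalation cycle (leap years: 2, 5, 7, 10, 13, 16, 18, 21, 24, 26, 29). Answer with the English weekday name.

Saturday

In the proleptic Gregorian calendar this is 9 September 789 (JDN 2009488).
Since JDN mod 7 = 5 (0 = Monday), the day is Saturday.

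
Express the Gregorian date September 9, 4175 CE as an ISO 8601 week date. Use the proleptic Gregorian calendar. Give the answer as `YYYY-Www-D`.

The weekday is Saturday (ISO weekday 6).
That Saturday belongs to ISO week 36 of ISO year 4175.

4175-W36-6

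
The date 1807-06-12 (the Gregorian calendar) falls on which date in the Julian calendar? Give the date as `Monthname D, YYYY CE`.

For dates in this range the Gregorian date is 12 days ahead of the Julian.
12 June 1807 Gregorian − 12 days → 31 May 1807 Julian.

May 31, 1807 CE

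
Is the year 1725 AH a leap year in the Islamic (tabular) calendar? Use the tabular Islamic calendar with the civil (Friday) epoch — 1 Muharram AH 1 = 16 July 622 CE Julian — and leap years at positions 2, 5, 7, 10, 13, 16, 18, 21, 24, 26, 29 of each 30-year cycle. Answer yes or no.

no

Year 1725 AH is year 15 of its 30-year cycle; leap positions are 2, 5, 7, 10, 13, 16, 18, 21, 24, 26, 29, so it is a common year (354 days).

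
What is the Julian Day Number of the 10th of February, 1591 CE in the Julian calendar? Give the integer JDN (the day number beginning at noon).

2302211

In the Gregorian calendar the same day is 20 February 1591.
JDN 2400001 is 17 November 1858 CE (Gregorian), MJD 0; the target day is −97790 days from there, so JDN = 2302211.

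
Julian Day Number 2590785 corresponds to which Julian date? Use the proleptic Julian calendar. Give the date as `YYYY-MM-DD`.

The Gregorian equivalent of JDN 2590785 is 24 March 2381.
In the Julian calendar that day is 2381-03-08.

2381-03-08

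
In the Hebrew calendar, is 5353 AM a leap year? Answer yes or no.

yes

Hebrew year 5353 is year 14 of its 19-year Metonic cycle; leap years are at positions 3, 6, 8, 11, 14, 17, 19, so it is a leap year (13 months).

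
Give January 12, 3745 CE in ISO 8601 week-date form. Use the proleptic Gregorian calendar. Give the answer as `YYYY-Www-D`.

3745-W02-2

The weekday is Tuesday (ISO weekday 2).
That Tuesday belongs to ISO week 2 of ISO year 3745.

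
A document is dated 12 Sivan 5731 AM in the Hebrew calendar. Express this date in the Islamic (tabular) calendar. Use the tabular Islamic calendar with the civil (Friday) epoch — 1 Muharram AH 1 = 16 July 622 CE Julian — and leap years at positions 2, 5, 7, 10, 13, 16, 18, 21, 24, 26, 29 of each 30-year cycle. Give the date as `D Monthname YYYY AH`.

Both dates share Julian Day Number 2441108; in the tabular Islamic calendar that is 10 Rabi' al-Thani 1391 AH.

10 Rabi' al-Thani 1391 AH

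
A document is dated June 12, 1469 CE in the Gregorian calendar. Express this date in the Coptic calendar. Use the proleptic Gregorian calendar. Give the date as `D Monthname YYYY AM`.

Julian Day Number of the source date = 2257764.
Converting JDN 2257764 to the Coptic calendar gives 9 Paoni 1185 AM.

9 Paoni 1185 AM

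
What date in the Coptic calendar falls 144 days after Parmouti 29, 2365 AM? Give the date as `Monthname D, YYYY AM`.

JDN of Parmouti 29, 2365 AM = 2688719.
2688719 + 144 = 2688863.
JDN 2688863 in the Coptic calendar is Thout 18, 2366 AM.

Thout 18, 2366 AM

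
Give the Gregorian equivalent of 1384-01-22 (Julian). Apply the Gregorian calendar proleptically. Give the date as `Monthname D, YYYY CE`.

The Julian–Gregorian offset here is 8 days (Julian trailing).
22 January 1384 Julian + 8 days → 30 January 1384 Gregorian.

January 30, 1384 CE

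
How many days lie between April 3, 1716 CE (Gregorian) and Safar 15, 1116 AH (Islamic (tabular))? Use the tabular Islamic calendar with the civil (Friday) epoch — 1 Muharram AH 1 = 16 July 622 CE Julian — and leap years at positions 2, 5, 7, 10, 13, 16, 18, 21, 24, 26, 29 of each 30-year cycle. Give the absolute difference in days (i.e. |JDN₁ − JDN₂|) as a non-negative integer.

First date → JDN 2347909; second date → JDN 2343603.
The interval is |2347909 − 2343603| = 4306 days.

4306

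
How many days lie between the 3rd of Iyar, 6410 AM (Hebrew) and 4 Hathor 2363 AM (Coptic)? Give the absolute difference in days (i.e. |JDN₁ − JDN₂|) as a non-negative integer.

First date → JDN 2689069; second date → JDN 2687813.
The interval is |2689069 − 2687813| = 1256 days.

1256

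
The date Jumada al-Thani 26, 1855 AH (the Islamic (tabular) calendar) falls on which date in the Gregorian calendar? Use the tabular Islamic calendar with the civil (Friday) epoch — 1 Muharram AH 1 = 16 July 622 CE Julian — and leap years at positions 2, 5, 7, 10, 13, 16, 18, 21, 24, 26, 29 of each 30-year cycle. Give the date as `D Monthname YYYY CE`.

24 October 2421 CE

Julian Day Number of the source date = 2605609.
Converting JDN 2605609 to the Gregorian calendar gives 24 October 2421 CE.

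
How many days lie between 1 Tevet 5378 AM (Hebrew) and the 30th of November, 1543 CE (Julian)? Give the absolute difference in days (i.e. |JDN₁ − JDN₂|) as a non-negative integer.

27048

JDN of the first date = 2312020.
JDN of the second date = 2284972.
|2284972 − 2312020| = 27048.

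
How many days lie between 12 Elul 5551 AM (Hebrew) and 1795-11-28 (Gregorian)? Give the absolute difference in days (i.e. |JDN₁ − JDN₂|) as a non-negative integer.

1539

First date → JDN 2375463; second date → JDN 2377002.
The interval is |2375463 − 2377002| = 1539 days.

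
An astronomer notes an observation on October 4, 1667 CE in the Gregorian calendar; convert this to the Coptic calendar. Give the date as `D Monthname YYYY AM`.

Julian Day Number of the source date = 2330196.
Converting JDN 2330196 to the Coptic calendar gives 26 Thout 1384 AM.

26 Thout 1384 AM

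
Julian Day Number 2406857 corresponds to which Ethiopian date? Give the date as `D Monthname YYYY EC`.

The Gregorian equivalent of JDN 2406857 is 25 August 1877.
In the Ethiopian calendar that day is 20 Nehase 1869 EC.

20 Nehase 1869 EC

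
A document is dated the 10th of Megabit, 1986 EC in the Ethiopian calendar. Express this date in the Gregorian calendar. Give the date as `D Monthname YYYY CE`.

19 March 1994 CE

Both dates share Julian Day Number 2449431; in the Gregorian calendar that is 19 March 1994 CE.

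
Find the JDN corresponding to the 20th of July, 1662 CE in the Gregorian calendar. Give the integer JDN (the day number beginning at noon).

JDN 2299161 is 15 October 1582 CE (Gregorian); the target day is +29133 days from there, so JDN = 2328294.

2328294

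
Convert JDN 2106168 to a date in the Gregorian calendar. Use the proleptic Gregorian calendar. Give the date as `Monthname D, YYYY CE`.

Counting from JDN 2299161 = 15 Oct 1582 gives an offset of -192993 days.

May 23, 1054 CE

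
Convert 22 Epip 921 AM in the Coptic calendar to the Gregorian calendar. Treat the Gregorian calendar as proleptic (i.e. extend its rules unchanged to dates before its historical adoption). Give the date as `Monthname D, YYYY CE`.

July 23, 1205 CE

Julian Day Number of the source date = 2161381.
Converting JDN 2161381 to the Gregorian calendar gives 23 July 1205 CE.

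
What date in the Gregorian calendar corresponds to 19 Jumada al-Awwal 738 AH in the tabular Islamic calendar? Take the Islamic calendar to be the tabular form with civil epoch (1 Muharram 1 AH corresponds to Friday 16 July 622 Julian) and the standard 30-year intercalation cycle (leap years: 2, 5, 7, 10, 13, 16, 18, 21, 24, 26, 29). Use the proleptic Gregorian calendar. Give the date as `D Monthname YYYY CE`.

21 December 1337 CE

Julian Day Number of the source date = 2209744.
Converting JDN 2209744 to the Gregorian calendar gives 21 December 1337 CE.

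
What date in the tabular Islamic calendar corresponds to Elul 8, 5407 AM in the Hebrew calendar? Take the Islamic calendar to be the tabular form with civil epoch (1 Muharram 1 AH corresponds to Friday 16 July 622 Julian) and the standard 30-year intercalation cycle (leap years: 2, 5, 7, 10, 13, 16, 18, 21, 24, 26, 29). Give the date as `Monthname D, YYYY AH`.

Julian Day Number of the source date = 2322865.
Converting JDN 2322865 to the tabular Islamic calendar gives 8 Sha'ban 1057 AH.

Sha'ban 8, 1057 AH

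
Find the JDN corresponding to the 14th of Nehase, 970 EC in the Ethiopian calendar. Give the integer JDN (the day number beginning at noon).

2078491

In the proleptic Gregorian calendar the same day is 12 August 978.
JDN 2299161 is 15 October 1582 CE (Gregorian); the target day is −220670 days from there, so JDN = 2078491.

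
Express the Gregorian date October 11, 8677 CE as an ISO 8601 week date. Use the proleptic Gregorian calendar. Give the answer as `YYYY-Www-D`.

The weekday is Thursday (ISO weekday 4).
That Thursday belongs to ISO week 41 of ISO year 8677.

8677-W41-4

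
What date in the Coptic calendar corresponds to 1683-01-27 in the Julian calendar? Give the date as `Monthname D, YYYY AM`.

Meshir 2, 1399 AM

Julian Day Number of the source date = 2335800.
Converting JDN 2335800 to the Coptic calendar gives 2 Meshir 1399 AM.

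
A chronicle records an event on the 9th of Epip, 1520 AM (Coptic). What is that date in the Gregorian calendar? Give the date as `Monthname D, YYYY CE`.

July 15, 1804 CE

Julian Day Number of the source date = 2380153.
Converting JDN 2380153 to the Gregorian calendar gives 15 July 1804 CE.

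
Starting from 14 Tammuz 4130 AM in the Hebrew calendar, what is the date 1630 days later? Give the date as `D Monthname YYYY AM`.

Counting 1630 days forward from JDN 1856375 reaches JDN 1858005, which is 20 Kislev 4135 AM.

20 Kislev 4135 AM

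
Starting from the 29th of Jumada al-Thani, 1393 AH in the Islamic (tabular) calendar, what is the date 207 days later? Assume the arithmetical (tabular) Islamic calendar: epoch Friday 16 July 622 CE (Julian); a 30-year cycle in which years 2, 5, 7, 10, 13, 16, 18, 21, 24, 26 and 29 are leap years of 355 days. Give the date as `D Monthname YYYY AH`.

29 Muharram 1394 AH

The starting date is JDN 2441894; 2441894 + 207 = 2442101.
JDN 2442101 corresponds to 29 Muharram 1394 AH.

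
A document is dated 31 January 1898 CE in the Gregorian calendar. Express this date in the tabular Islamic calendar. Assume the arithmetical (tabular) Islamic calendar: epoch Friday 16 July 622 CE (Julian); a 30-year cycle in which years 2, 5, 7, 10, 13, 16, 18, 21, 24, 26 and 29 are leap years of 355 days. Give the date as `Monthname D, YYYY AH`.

Ramadan 8, 1315 AH

Julian Day Number of the source date = 2414321.
Converting JDN 2414321 to the tabular Islamic calendar gives 8 Ramadan 1315 AH.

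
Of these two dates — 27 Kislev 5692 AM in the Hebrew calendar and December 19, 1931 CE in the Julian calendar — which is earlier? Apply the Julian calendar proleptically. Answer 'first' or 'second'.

Converting both to JDN: 2426683 vs 2426708; the smaller is the first.

first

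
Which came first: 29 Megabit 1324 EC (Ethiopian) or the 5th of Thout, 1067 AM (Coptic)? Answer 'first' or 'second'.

Converting both to JDN: 2207655 vs 2214390; the smaller is the first.

first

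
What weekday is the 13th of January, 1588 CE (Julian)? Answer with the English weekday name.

Equivalently 23 January 1588 Gregorian, JDN 2301087.
Since JDN mod 7 = 5 (0 = Monday), the day is Saturday.

Saturday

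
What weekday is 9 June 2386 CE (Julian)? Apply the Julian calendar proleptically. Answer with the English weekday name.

Wednesday

In the Gregorian calendar this is 25 June 2386 (JDN 2592704).
Since JDN mod 7 = 2 (0 = Monday), the day is Wednesday.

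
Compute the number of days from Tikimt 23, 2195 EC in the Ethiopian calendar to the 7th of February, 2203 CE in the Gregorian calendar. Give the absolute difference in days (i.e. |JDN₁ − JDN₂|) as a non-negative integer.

First date → JDN 2525631; second date → JDN 2525726.
The interval is |2525631 − 2525726| = 95 days.

95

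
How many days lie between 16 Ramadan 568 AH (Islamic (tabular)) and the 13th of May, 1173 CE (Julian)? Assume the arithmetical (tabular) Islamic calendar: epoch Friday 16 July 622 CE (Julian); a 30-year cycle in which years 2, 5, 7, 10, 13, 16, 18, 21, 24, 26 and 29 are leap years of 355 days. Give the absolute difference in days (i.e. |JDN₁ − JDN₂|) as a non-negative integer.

JDN of the first date = 2149617.
JDN of the second date = 2149629.
|2149629 − 2149617| = 12.

12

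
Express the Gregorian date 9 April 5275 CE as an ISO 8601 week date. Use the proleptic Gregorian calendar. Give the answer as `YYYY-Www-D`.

5275-W15-2

The weekday is Tuesday (ISO weekday 2).
That Tuesday belongs to ISO week 15 of ISO year 5275.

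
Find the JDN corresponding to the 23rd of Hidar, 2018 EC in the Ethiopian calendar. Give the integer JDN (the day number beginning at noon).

In the Gregorian calendar the same day is 2 December 2025.
JDN 2400001 is 17 November 1858 CE (Gregorian), MJD 0; the target day is +61011 days from there, so JDN = 2461012.

2461012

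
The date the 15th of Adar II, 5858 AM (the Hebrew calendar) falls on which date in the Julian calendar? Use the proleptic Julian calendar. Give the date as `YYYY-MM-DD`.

Julian Day Number of the source date = 2487417.
Converting JDN 2487417 to the Julian calendar gives 6 March 2098 CE.

2098-03-06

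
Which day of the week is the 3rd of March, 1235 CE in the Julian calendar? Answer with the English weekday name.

Saturday

Equivalently 10 March 1235 Gregorian, JDN 2172203.
Since JDN mod 7 = 5 (0 = Monday), the day is Saturday.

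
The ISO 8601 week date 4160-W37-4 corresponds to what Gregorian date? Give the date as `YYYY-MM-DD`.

4160-09-11

ISO week 1 of 4160 is the week containing the first Thursday of 4160.
Week 37, day 4 (Thursday) lands on 4160-09-11.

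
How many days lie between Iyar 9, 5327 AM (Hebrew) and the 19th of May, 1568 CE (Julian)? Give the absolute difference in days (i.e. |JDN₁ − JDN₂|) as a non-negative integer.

JDN of the first date = 2293512.
JDN of the second date = 2293909.
|2293909 − 2293512| = 397.

397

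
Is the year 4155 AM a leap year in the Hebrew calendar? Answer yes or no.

no

Hebrew year 4155 is year 13 of its 19-year Metonic cycle; leap years are at positions 3, 6, 8, 11, 14, 17, 19, so it is a common year (12 months).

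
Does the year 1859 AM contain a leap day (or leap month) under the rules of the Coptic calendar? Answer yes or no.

1859 mod 4 = 3; in the Coptic calendar a year is leap when year mod 4 = 3, so it is a leap year.

yes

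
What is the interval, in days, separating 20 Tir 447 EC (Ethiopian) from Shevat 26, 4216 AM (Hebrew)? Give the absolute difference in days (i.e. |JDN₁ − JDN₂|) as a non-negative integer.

370

JDN of the first date = 1887261.
JDN of the second date = 1887631.
|1887631 − 1887261| = 370.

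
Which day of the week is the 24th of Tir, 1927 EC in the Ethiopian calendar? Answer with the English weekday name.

Friday

In the Gregorian calendar this is 1 February 1935 (JDN 2427835).
JDN 2427835 mod 7 = 4, and JDN 0 was a Monday, so this is a Friday.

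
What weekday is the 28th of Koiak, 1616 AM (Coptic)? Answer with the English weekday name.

Saturday

This is JDN 2415026 (6 January 1900 Gregorian).
2415026 ≡ 5 (mod 7); counting from Monday = 0 gives Saturday.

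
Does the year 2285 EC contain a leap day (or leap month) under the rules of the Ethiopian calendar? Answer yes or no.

no

2285 mod 4 = 1; in the Ethiopian calendar a year is leap when year mod 4 = 3, so it is a common year.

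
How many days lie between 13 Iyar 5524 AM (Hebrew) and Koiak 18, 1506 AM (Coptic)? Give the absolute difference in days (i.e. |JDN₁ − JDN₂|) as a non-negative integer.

9355

First date → JDN 2365483; second date → JDN 2374838.
The interval is |2365483 − 2374838| = 9355 days.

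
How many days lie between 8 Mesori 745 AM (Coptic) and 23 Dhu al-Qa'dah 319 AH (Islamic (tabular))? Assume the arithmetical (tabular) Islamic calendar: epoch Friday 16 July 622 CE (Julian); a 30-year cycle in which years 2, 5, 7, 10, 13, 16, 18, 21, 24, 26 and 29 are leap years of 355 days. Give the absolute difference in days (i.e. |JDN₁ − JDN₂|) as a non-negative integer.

35667

First date → JDN 2097113; second date → JDN 2061446.
The interval is |2097113 − 2061446| = 35667 days.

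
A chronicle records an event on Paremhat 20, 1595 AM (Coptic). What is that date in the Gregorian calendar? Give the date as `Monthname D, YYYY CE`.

March 28, 1879 CE

Julian Day Number of the source date = 2407437.
Converting JDN 2407437 to the Gregorian calendar gives 28 March 1879 CE.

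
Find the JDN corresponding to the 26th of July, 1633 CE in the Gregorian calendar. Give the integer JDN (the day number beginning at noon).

JDN 2400001 is 17 November 1858 CE (Gregorian), MJD 0; the target day is −82293 days from there, so JDN = 2317708.

2317708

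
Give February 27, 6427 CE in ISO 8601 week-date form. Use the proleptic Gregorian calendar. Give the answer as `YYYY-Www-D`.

6427-W08-6

The weekday is Saturday (ISO weekday 6).
That Saturday belongs to ISO week 8 of ISO year 6427.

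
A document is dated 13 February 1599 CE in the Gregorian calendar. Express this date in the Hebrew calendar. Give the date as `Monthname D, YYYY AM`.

Julian Day Number of the source date = 2305126.
Converting JDN 2305126 to the Hebrew calendar gives 18 Shevat 5359 AM.

Shevat 18, 5359 AM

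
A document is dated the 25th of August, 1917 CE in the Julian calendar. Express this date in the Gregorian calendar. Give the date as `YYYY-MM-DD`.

1917-09-07

For dates in this range the Gregorian date is 13 days ahead of the Julian.
25 August 1917 Julian + 13 days → 7 September 1917 Gregorian.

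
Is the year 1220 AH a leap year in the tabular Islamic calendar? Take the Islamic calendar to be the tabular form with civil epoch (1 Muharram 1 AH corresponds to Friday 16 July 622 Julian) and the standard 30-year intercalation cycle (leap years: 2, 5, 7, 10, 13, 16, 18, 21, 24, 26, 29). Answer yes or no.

no

Year 1220 AH is year 20 of its 30-year cycle; leap positions are 2, 5, 7, 10, 13, 16, 18, 21, 24, 26, 29, so it is a common year (354 days).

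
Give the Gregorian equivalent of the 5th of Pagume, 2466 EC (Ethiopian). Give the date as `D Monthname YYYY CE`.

Julian Day Number of the source date = 2624926.
Converting JDN 2624926 to the Gregorian calendar gives 13 September 2474 CE.

13 September 2474 CE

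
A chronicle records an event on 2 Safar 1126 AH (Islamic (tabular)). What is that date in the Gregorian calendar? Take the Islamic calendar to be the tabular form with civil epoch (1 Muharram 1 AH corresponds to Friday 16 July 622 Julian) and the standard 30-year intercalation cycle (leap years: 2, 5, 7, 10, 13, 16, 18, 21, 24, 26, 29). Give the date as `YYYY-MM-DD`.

Both dates share Julian Day Number 2347133; in the Gregorian calendar that is 17 February 1714 CE.

1714-02-17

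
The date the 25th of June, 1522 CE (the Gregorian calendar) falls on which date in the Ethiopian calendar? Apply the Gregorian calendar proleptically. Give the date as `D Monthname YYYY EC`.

21 Sene 1514 EC

Both dates share Julian Day Number 2277134; in the Ethiopian calendar that is 21 Sene 1514 EC.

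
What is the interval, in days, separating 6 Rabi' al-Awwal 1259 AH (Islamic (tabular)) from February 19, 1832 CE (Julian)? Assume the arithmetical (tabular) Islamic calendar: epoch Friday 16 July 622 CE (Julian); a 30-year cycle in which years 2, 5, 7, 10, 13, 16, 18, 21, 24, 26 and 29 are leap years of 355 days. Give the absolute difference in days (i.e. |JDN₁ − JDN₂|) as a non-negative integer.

JDN of the first date = 2394297.
JDN of the second date = 2390245.
|2390245 − 2394297| = 4052.

4052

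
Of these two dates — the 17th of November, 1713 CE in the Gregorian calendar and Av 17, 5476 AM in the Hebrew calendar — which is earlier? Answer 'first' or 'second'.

First date → JDN 2347041; second date → JDN 2348033.
JDN 2347041 < JDN 2348033, so the first date is earlier.

first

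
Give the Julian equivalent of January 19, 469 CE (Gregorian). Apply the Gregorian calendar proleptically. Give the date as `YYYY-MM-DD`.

The Julian–Gregorian offset here is 1 day (Julian trailing).
19 January 469 Gregorian − 1 day → 18 January 469 Julian.

0469-01-18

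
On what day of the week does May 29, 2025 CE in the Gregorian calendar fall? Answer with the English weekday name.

Thursday

Since JDN mod 7 = 3 (0 = Monday), the day is Thursday.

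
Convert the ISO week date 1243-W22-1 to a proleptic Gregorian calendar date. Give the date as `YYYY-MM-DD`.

1243-05-25

ISO week 1 of 1243 is the week containing the first Thursday of 1243.
Week 22, day 1 (Monday) lands on 1243-05-25.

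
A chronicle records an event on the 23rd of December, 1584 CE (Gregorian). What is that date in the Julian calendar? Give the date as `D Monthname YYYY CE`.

13 December 1584 CE

For dates in this range the Gregorian date is 10 days ahead of the Julian.
23 December 1584 Gregorian − 10 days → 13 December 1584 Julian.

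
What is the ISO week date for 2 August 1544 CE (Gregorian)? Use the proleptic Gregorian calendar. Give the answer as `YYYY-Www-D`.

1544-W31-3

The weekday is Wednesday (ISO weekday 3).
That Wednesday belongs to ISO week 31 of ISO year 1544.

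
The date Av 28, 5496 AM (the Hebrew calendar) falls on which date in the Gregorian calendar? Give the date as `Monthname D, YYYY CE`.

August 5, 1736 CE

Both dates share Julian Day Number 2355338; in the Gregorian calendar that is 5 August 1736 CE.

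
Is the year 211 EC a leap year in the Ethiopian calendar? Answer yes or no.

yes

211 mod 4 = 3; in the Ethiopian calendar a year is leap when year mod 4 = 3, so it is a leap year.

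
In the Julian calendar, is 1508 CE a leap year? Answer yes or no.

yes

1508 mod 4 = 0, so it is a leap year in the Julian calendar.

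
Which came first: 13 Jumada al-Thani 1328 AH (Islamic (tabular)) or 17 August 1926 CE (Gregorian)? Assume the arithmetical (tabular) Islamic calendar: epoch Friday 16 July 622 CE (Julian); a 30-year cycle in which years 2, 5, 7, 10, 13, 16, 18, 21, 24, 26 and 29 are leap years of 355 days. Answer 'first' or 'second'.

first

Converting both to JDN: 2418845 vs 2424745; the smaller is the first.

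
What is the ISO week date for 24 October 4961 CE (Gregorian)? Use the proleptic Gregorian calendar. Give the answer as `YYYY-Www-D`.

4961-W43-6

The weekday is Saturday (ISO weekday 6).
That Saturday belongs to ISO week 43 of ISO year 4961.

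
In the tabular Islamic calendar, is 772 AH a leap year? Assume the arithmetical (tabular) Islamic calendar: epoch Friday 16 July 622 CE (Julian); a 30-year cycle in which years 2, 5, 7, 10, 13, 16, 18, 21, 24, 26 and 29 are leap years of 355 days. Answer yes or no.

no

Year 772 AH is year 22 of its 30-year cycle; leap positions are 2, 5, 7, 10, 13, 16, 18, 21, 24, 26, 29, so it is a common year (354 days).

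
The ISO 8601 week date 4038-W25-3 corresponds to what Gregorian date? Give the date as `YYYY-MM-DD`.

ISO week 1 of 4038 is the week containing the first Thursday of 4038.
Week 25, day 3 (Wednesday) lands on 4038-06-23.

4038-06-23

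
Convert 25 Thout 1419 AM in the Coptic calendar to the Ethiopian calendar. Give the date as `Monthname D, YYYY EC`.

Both dates share Julian Day Number 2342978; in the Ethiopian calendar that is 25 Meskerem 1695 EC.

Meskerem 25, 1695 EC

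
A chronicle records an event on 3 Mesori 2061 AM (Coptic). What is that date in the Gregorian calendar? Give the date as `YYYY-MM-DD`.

2345-08-12

Julian Day Number of the source date = 2577777.
Converting JDN 2577777 to the Gregorian calendar gives 12 August 2345 CE.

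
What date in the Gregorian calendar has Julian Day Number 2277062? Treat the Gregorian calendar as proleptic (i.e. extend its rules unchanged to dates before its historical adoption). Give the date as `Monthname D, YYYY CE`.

April 14, 1522 CE

JDN 2451545 is 1 Jan 2000; 2277062 is −174483 days from there.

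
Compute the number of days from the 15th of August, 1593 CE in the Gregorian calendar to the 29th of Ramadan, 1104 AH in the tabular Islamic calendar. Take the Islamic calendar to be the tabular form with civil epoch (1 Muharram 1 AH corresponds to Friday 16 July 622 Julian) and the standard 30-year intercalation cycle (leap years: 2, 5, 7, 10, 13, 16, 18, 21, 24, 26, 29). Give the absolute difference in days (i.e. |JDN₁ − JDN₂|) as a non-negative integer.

36452

JDN of the first date = 2303118.
JDN of the second date = 2339570.
|2339570 − 2303118| = 36452.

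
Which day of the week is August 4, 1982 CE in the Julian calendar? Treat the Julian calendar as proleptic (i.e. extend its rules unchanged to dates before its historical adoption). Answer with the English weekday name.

Equivalently 17 August 1982 Gregorian, JDN 2445199.
JDN 2445199 mod 7 = 1, and JDN 0 was a Monday, so this is a Tuesday.

Tuesday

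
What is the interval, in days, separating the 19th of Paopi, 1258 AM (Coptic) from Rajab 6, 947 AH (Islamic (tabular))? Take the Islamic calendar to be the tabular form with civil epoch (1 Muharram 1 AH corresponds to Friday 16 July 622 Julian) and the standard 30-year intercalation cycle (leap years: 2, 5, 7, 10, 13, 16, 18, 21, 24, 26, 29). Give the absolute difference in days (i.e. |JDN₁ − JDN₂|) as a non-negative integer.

344

First date → JDN 2284197; second date → JDN 2283853.
The interval is |2284197 − 2283853| = 344 days.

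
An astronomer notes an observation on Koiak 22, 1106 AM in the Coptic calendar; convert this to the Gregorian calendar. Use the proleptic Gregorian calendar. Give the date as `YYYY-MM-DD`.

Julian Day Number of the source date = 2228742.
Converting JDN 2228742 to the Gregorian calendar gives 26 December 1389 CE.

1389-12-26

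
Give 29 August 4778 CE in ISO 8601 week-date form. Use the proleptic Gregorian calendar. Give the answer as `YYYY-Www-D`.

4778-W35-2

The weekday is Tuesday (ISO weekday 2).
That Tuesday belongs to ISO week 35 of ISO year 4778.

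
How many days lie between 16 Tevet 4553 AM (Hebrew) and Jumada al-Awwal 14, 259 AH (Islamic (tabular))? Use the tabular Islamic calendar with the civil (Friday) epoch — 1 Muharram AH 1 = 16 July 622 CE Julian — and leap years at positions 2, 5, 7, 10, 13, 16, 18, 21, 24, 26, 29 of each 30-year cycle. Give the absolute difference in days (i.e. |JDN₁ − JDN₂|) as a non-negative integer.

29292

First date → JDN 2010706; second date → JDN 2039998.
The interval is |2010706 − 2039998| = 29292 days.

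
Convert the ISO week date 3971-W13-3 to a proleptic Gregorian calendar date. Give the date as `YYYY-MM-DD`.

3971-03-31

ISO week 1 of 3971 is the week containing the first Thursday of 3971.
Week 13, day 3 (Wednesday) lands on 3971-03-31.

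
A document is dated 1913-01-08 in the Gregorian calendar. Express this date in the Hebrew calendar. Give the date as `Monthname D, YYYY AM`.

Tevet 29, 5673 AM

Both dates share Julian Day Number 2419776; in the Hebrew calendar that is 29 Tevet 5673 AM.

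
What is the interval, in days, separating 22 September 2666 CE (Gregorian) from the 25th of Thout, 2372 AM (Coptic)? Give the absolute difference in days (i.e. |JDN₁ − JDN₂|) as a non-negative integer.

JDN of the first date = 2695061.
JDN of the second date = 2691062.
|2691062 − 2695061| = 3999.

3999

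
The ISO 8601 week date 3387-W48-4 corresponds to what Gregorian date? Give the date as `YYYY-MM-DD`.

ISO week 1 of 3387 is the week containing the first Thursday of 3387.
Week 48, day 4 (Thursday) lands on 3387-11-29.

3387-11-29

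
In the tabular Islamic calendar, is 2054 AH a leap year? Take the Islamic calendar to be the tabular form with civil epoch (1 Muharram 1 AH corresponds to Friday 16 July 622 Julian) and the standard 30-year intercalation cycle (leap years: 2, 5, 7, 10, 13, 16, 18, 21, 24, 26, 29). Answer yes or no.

no

Year 2054 AH is year 14 of its 30-year cycle; leap positions are 2, 5, 7, 10, 13, 16, 18, 21, 24, 26, 29, so it is a common year (354 days).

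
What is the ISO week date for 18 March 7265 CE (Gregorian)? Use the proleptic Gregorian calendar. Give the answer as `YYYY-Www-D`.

7265-W12-3

The weekday is Wednesday (ISO weekday 3).
That Wednesday belongs to ISO week 12 of ISO year 7265.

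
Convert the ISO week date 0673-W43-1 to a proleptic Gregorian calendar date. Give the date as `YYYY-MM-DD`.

0673-10-20

ISO week 1 of 673 is the week containing the first Thursday of 673.
Week 43, day 1 (Monday) lands on 0673-10-20.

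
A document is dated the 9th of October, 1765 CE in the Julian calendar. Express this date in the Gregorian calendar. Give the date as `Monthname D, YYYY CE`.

October 20, 1765 CE

At this point the Julian calendar is 11 days behind the Gregorian.
9 October 1765 Julian + 11 days → 20 October 1765 Gregorian.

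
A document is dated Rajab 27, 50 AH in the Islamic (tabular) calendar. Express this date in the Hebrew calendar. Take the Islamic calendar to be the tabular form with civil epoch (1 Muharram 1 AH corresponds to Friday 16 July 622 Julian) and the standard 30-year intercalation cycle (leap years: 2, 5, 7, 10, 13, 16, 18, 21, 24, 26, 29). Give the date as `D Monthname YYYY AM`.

28 Av 4430 AM

Both dates share Julian Day Number 1966007; in the Hebrew calendar that is 28 Av 4430 AM.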